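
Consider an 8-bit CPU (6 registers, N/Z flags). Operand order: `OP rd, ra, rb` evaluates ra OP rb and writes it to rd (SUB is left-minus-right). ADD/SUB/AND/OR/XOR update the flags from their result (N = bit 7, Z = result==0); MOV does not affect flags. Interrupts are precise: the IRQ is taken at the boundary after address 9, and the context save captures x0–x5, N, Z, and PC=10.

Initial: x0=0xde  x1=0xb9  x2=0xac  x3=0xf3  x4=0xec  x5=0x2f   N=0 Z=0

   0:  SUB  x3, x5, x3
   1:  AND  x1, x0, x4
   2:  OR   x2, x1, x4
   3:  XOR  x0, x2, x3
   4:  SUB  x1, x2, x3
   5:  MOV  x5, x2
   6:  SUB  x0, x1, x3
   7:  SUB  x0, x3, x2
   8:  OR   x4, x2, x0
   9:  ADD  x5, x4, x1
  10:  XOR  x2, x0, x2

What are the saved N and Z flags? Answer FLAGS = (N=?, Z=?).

after  0: x0=0xde x1=0xb9 x2=0xac x3=0x3c x4=0xec x5=0x2f  N=0 Z=0
after  1: x0=0xde x1=0xcc x2=0xac x3=0x3c x4=0xec x5=0x2f  N=1 Z=0
after  2: x0=0xde x1=0xcc x2=0xec x3=0x3c x4=0xec x5=0x2f  N=1 Z=0
after  3: x0=0xd0 x1=0xcc x2=0xec x3=0x3c x4=0xec x5=0x2f  N=1 Z=0
after  4: x0=0xd0 x1=0xb0 x2=0xec x3=0x3c x4=0xec x5=0x2f  N=1 Z=0
after  5: x0=0xd0 x1=0xb0 x2=0xec x3=0x3c x4=0xec x5=0xec  N=1 Z=0
after  6: x0=0x74 x1=0xb0 x2=0xec x3=0x3c x4=0xec x5=0xec  N=0 Z=0
after  7: x0=0x50 x1=0xb0 x2=0xec x3=0x3c x4=0xec x5=0xec  N=0 Z=0
after  8: x0=0x50 x1=0xb0 x2=0xec x3=0x3c x4=0xfc x5=0xec  N=1 Z=0
after  9: x0=0x50 x1=0xb0 x2=0xec x3=0x3c x4=0xfc x5=0xac  N=1 Z=0
-- IRQ taken; context saved, return-PC = 10 --

FLAGS = (N=1, Z=0)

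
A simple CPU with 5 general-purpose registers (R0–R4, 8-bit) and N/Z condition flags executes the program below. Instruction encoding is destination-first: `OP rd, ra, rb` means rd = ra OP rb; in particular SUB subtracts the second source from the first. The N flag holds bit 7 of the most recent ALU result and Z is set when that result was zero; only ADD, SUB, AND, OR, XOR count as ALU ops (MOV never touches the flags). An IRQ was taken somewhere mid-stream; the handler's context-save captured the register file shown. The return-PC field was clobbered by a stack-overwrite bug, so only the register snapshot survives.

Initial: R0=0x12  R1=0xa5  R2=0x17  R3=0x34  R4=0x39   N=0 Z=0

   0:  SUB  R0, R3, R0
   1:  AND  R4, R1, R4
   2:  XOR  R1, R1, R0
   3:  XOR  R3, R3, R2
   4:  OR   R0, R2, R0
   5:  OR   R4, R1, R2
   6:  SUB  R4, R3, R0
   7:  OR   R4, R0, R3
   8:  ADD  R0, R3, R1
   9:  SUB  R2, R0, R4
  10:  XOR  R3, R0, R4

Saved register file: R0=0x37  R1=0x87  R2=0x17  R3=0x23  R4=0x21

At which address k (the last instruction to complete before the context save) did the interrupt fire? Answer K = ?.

after  0: R0=0x22 R1=0xa5 R2=0x17 R3=0x34 R4=0x39  N=0 Z=0
after  1: R0=0x22 R1=0xa5 R2=0x17 R3=0x34 R4=0x21  N=0 Z=0
after  2: R0=0x22 R1=0x87 R2=0x17 R3=0x34 R4=0x21  N=1 Z=0
after  3: R0=0x22 R1=0x87 R2=0x17 R3=0x23 R4=0x21  N=0 Z=0
after  4: R0=0x37 R1=0x87 R2=0x17 R3=0x23 R4=0x21  N=0 Z=0
-- IRQ taken; context saved, return-PC = 5 --

K = 4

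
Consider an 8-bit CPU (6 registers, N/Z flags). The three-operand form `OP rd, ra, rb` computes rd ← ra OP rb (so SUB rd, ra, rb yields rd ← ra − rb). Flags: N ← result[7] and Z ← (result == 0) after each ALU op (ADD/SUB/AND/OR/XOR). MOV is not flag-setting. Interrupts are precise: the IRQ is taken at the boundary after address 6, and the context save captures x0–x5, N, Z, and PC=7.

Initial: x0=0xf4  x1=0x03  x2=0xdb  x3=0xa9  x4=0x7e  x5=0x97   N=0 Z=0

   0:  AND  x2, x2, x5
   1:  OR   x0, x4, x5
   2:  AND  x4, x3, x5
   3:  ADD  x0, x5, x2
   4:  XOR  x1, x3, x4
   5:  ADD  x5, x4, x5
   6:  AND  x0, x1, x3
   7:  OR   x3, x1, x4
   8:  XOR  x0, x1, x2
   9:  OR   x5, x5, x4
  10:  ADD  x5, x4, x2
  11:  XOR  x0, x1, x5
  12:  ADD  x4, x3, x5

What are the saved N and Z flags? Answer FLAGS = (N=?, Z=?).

FLAGS = (N=0, Z=0)

after  0: x0=0xf4 x1=0x03 x2=0x93 x3=0xa9 x4=0x7e x5=0x97  N=1 Z=0
after  1: x0=0xff x1=0x03 x2=0x93 x3=0xa9 x4=0x7e x5=0x97  N=1 Z=0
after  2: x0=0xff x1=0x03 x2=0x93 x3=0xa9 x4=0x81 x5=0x97  N=1 Z=0
after  3: x0=0x2a x1=0x03 x2=0x93 x3=0xa9 x4=0x81 x5=0x97  N=0 Z=0
after  4: x0=0x2a x1=0x28 x2=0x93 x3=0xa9 x4=0x81 x5=0x97  N=0 Z=0
after  5: x0=0x2a x1=0x28 x2=0x93 x3=0xa9 x4=0x81 x5=0x18  N=0 Z=0
after  6: x0=0x28 x1=0x28 x2=0x93 x3=0xa9 x4=0x81 x5=0x18  N=0 Z=0
-- IRQ taken; context saved, return-PC = 7 --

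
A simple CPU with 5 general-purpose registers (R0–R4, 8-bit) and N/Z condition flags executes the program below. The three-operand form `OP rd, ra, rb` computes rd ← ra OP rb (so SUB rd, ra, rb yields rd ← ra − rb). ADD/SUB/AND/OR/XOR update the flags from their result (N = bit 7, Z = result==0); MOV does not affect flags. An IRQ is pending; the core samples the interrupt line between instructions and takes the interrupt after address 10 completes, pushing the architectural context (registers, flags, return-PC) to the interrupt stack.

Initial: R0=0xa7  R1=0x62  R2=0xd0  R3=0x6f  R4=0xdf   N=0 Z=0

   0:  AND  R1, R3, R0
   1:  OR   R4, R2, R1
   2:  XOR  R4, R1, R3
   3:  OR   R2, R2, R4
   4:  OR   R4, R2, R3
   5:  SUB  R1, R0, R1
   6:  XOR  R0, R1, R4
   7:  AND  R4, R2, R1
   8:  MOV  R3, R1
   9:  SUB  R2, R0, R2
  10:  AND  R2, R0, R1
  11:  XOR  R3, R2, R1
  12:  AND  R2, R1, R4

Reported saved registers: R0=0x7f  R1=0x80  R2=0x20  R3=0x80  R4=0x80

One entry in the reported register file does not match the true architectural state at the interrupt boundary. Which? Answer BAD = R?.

BAD = R2

after  0: R0=0xa7 R1=0x27 R2=0xd0 R3=0x6f R4=0xdf  N=0 Z=0
after  1: R0=0xa7 R1=0x27 R2=0xd0 R3=0x6f R4=0xf7  N=1 Z=0
after  2: R0=0xa7 R1=0x27 R2=0xd0 R3=0x6f R4=0x48  N=0 Z=0
after  3: R0=0xa7 R1=0x27 R2=0xd8 R3=0x6f R4=0x48  N=1 Z=0
after  4: R0=0xa7 R1=0x27 R2=0xd8 R3=0x6f R4=0xff  N=1 Z=0
after  5: R0=0xa7 R1=0x80 R2=0xd8 R3=0x6f R4=0xff  N=1 Z=0
after  6: R0=0x7f R1=0x80 R2=0xd8 R3=0x6f R4=0xff  N=0 Z=0
after  7: R0=0x7f R1=0x80 R2=0xd8 R3=0x6f R4=0x80  N=1 Z=0
after  8: R0=0x7f R1=0x80 R2=0xd8 R3=0x80 R4=0x80  N=1 Z=0
after  9: R0=0x7f R1=0x80 R2=0xa7 R3=0x80 R4=0x80  N=1 Z=0
after 10: R0=0x7f R1=0x80 R2=0x00 R3=0x80 R4=0x80  N=0 Z=1
-- IRQ taken; context saved, return-PC = 11 --
mismatch: R2: reported 0x20 vs actual 0x00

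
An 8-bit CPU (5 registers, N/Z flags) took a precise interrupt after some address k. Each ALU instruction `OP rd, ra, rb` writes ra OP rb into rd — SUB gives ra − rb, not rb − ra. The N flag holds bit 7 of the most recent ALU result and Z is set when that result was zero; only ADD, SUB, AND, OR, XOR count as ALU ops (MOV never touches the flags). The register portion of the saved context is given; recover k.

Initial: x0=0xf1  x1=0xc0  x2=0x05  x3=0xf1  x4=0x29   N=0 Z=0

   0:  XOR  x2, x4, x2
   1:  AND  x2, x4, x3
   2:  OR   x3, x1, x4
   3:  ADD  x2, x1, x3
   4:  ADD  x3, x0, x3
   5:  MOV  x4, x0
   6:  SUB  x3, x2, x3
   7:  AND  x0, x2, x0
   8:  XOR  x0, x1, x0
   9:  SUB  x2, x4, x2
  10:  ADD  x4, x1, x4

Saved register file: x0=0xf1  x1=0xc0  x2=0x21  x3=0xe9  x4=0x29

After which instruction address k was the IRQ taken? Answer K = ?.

after  0: x0=0xf1 x1=0xc0 x2=0x2c x3=0xf1 x4=0x29  N=0 Z=0
after  1: x0=0xf1 x1=0xc0 x2=0x21 x3=0xf1 x4=0x29  N=0 Z=0
after  2: x0=0xf1 x1=0xc0 x2=0x21 x3=0xe9 x4=0x29  N=1 Z=0
-- IRQ taken; context saved, return-PC = 3 --

K = 2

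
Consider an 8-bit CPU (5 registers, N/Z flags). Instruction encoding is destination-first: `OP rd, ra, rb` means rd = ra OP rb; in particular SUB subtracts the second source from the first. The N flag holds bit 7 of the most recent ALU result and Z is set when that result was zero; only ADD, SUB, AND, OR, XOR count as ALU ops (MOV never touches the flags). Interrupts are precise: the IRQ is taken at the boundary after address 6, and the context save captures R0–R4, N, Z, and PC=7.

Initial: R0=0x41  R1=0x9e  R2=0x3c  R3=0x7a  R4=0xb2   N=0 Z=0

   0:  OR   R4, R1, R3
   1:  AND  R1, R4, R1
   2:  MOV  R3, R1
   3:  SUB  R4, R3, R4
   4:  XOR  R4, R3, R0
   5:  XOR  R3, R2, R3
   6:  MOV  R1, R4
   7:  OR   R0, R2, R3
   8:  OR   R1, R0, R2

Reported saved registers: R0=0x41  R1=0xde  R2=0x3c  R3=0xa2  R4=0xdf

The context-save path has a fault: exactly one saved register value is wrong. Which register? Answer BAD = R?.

after  0: R0=0x41 R1=0x9e R2=0x3c R3=0x7a R4=0xfe  N=1 Z=0
after  1: R0=0x41 R1=0x9e R2=0x3c R3=0x7a R4=0xfe  N=1 Z=0
after  2: R0=0x41 R1=0x9e R2=0x3c R3=0x9e R4=0xfe  N=1 Z=0
after  3: R0=0x41 R1=0x9e R2=0x3c R3=0x9e R4=0xa0  N=1 Z=0
after  4: R0=0x41 R1=0x9e R2=0x3c R3=0x9e R4=0xdf  N=1 Z=0
after  5: R0=0x41 R1=0x9e R2=0x3c R3=0xa2 R4=0xdf  N=1 Z=0
after  6: R0=0x41 R1=0xdf R2=0x3c R3=0xa2 R4=0xdf  N=1 Z=0
-- IRQ taken; context saved, return-PC = 7 --
mismatch: R1: reported 0xde vs actual 0xdf

BAD = R1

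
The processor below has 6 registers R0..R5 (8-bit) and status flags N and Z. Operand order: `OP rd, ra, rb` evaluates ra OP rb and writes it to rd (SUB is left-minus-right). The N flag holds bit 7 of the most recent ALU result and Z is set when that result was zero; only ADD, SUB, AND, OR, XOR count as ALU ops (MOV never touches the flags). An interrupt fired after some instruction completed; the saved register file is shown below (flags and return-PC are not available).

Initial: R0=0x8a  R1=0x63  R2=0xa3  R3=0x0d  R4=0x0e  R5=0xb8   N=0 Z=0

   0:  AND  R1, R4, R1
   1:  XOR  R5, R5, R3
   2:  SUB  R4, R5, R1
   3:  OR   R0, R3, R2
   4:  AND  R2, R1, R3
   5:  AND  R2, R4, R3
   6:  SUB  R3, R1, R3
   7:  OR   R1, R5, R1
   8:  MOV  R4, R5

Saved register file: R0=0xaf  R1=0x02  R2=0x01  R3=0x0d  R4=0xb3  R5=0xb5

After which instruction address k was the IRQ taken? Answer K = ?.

after  0: R0=0x8a R1=0x02 R2=0xa3 R3=0x0d R4=0x0e R5=0xb8  N=0 Z=0
after  1: R0=0x8a R1=0x02 R2=0xa3 R3=0x0d R4=0x0e R5=0xb5  N=1 Z=0
after  2: R0=0x8a R1=0x02 R2=0xa3 R3=0x0d R4=0xb3 R5=0xb5  N=1 Z=0
after  3: R0=0xaf R1=0x02 R2=0xa3 R3=0x0d R4=0xb3 R5=0xb5  N=1 Z=0
after  4: R0=0xaf R1=0x02 R2=0x00 R3=0x0d R4=0xb3 R5=0xb5  N=0 Z=1
after  5: R0=0xaf R1=0x02 R2=0x01 R3=0x0d R4=0xb3 R5=0xb5  N=0 Z=0
-- IRQ taken; context saved, return-PC = 6 --

K = 5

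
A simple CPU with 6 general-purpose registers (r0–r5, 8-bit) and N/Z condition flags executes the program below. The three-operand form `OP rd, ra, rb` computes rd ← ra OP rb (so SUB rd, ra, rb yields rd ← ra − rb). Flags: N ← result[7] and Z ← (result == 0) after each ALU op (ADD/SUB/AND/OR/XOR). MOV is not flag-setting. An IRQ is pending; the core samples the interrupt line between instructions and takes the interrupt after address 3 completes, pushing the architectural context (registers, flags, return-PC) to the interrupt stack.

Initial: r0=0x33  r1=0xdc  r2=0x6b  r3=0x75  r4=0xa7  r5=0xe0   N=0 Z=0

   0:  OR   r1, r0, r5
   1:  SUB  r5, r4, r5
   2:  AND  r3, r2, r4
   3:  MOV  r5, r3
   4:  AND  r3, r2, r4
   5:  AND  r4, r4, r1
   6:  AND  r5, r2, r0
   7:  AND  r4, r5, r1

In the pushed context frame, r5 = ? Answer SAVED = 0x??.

SAVED = 0x23

after  0: r0=0x33 r1=0xf3 r2=0x6b r3=0x75 r4=0xa7 r5=0xe0  N=1 Z=0
after  1: r0=0x33 r1=0xf3 r2=0x6b r3=0x75 r4=0xa7 r5=0xc7  N=1 Z=0
after  2: r0=0x33 r1=0xf3 r2=0x6b r3=0x23 r4=0xa7 r5=0xc7  N=0 Z=0
after  3: r0=0x33 r1=0xf3 r2=0x6b r3=0x23 r4=0xa7 r5=0x23  N=0 Z=0
-- IRQ taken; context saved, return-PC = 4 --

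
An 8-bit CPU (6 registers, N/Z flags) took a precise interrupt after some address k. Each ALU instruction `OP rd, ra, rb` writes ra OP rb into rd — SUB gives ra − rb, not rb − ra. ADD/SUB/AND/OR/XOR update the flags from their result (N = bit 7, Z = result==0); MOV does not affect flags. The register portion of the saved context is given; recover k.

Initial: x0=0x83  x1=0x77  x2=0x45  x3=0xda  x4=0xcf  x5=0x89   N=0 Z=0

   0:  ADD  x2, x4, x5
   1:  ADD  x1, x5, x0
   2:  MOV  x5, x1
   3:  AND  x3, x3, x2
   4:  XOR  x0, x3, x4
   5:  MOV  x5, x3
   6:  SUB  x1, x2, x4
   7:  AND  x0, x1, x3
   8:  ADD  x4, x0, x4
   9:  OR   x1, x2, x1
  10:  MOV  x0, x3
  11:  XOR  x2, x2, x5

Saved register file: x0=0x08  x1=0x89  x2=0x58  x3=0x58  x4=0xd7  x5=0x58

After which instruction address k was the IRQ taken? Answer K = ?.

K = 8

after  0: x0=0x83 x1=0x77 x2=0x58 x3=0xda x4=0xcf x5=0x89  N=0 Z=0
after  1: x0=0x83 x1=0x0c x2=0x58 x3=0xda x4=0xcf x5=0x89  N=0 Z=0
after  2: x0=0x83 x1=0x0c x2=0x58 x3=0xda x4=0xcf x5=0x0c  N=0 Z=0
after  3: x0=0x83 x1=0x0c x2=0x58 x3=0x58 x4=0xcf x5=0x0c  N=0 Z=0
after  4: x0=0x97 x1=0x0c x2=0x58 x3=0x58 x4=0xcf x5=0x0c  N=1 Z=0
after  5: x0=0x97 x1=0x0c x2=0x58 x3=0x58 x4=0xcf x5=0x58  N=1 Z=0
after  6: x0=0x97 x1=0x89 x2=0x58 x3=0x58 x4=0xcf x5=0x58  N=1 Z=0
after  7: x0=0x08 x1=0x89 x2=0x58 x3=0x58 x4=0xcf x5=0x58  N=0 Z=0
after  8: x0=0x08 x1=0x89 x2=0x58 x3=0x58 x4=0xd7 x5=0x58  N=1 Z=0
-- IRQ taken; context saved, return-PC = 9 --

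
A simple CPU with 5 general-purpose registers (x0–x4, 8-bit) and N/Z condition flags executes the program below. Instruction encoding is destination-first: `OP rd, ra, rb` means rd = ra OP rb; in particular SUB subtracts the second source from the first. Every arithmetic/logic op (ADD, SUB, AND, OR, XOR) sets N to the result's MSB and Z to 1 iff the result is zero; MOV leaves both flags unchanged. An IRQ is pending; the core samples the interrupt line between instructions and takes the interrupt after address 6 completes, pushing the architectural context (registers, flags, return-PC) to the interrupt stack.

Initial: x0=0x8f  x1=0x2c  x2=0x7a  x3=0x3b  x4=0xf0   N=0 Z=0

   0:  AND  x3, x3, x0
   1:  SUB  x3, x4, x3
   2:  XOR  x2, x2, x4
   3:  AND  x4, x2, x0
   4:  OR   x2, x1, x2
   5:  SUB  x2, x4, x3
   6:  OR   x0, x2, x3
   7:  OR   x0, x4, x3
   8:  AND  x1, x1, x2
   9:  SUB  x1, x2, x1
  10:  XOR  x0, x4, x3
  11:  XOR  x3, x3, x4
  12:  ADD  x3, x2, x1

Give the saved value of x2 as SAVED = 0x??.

after  0: x0=0x8f x1=0x2c x2=0x7a x3=0x0b x4=0xf0  N=0 Z=0
after  1: x0=0x8f x1=0x2c x2=0x7a x3=0xe5 x4=0xf0  N=1 Z=0
after  2: x0=0x8f x1=0x2c x2=0x8a x3=0xe5 x4=0xf0  N=1 Z=0
after  3: x0=0x8f x1=0x2c x2=0x8a x3=0xe5 x4=0x8a  N=1 Z=0
after  4: x0=0x8f x1=0x2c x2=0xae x3=0xe5 x4=0x8a  N=1 Z=0
after  5: x0=0x8f x1=0x2c x2=0xa5 x3=0xe5 x4=0x8a  N=1 Z=0
after  6: x0=0xe5 x1=0x2c x2=0xa5 x3=0xe5 x4=0x8a  N=1 Z=0
-- IRQ taken; context saved, return-PC = 7 --

SAVED = 0xa5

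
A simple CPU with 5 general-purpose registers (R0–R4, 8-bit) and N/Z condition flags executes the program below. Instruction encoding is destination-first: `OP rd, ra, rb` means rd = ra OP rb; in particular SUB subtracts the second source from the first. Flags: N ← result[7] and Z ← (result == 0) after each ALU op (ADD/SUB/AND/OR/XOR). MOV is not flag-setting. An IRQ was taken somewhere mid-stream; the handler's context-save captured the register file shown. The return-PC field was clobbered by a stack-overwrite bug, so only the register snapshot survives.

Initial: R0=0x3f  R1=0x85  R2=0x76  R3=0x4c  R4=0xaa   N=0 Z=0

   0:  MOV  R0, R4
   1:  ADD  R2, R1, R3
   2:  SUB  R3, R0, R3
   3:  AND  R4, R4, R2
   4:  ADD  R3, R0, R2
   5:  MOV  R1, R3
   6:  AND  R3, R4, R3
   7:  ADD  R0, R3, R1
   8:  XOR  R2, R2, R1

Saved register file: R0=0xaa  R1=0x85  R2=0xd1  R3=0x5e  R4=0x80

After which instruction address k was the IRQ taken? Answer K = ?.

after  0: R0=0xaa R1=0x85 R2=0x76 R3=0x4c R4=0xaa  N=0 Z=0
after  1: R0=0xaa R1=0x85 R2=0xd1 R3=0x4c R4=0xaa  N=1 Z=0
after  2: R0=0xaa R1=0x85 R2=0xd1 R3=0x5e R4=0xaa  N=0 Z=0
after  3: R0=0xaa R1=0x85 R2=0xd1 R3=0x5e R4=0x80  N=1 Z=0
-- IRQ taken; context saved, return-PC = 4 --

K = 3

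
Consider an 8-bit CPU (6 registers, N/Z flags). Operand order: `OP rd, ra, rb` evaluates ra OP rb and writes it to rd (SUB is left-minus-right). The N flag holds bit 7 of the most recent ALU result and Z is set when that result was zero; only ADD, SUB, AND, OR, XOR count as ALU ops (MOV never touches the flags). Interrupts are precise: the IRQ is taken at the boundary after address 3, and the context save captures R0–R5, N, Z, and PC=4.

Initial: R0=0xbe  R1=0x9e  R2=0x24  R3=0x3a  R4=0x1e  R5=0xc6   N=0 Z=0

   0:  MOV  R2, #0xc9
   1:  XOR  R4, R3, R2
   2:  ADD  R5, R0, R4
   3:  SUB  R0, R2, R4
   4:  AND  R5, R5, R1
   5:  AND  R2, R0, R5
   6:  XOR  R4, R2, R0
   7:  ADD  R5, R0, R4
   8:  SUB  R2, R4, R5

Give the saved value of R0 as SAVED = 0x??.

after  0: R0=0xbe R1=0x9e R2=0xc9 R3=0x3a R4=0x1e R5=0xc6  N=0 Z=0
after  1: R0=0xbe R1=0x9e R2=0xc9 R3=0x3a R4=0xf3 R5=0xc6  N=1 Z=0
after  2: R0=0xbe R1=0x9e R2=0xc9 R3=0x3a R4=0xf3 R5=0xb1  N=1 Z=0
after  3: R0=0xd6 R1=0x9e R2=0xc9 R3=0x3a R4=0xf3 R5=0xb1  N=1 Z=0
-- IRQ taken; context saved, return-PC = 4 --

SAVED = 0xd6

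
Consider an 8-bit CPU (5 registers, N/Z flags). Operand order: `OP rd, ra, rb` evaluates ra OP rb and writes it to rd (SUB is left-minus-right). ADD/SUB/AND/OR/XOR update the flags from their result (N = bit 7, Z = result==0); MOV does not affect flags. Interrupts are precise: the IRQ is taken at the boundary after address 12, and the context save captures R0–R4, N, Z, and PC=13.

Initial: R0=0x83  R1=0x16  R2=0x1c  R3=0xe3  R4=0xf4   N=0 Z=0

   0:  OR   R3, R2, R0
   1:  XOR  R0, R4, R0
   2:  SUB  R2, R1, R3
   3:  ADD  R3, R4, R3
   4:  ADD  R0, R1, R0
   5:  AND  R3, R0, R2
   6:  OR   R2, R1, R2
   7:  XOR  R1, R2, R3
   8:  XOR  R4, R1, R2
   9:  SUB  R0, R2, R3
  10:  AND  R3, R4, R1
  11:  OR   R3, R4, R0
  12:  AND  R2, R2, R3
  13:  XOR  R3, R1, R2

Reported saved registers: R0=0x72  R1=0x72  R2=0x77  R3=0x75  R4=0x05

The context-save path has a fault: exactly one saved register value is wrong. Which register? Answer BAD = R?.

BAD = R3

after  0: R0=0x83 R1=0x16 R2=0x1c R3=0x9f R4=0xf4  N=1 Z=0
after  1: R0=0x77 R1=0x16 R2=0x1c R3=0x9f R4=0xf4  N=0 Z=0
after  2: R0=0x77 R1=0x16 R2=0x77 R3=0x9f R4=0xf4  N=0 Z=0
after  3: R0=0x77 R1=0x16 R2=0x77 R3=0x93 R4=0xf4  N=1 Z=0
after  4: R0=0x8d R1=0x16 R2=0x77 R3=0x93 R4=0xf4  N=1 Z=0
after  5: R0=0x8d R1=0x16 R2=0x77 R3=0x05 R4=0xf4  N=0 Z=0
after  6: R0=0x8d R1=0x16 R2=0x77 R3=0x05 R4=0xf4  N=0 Z=0
after  7: R0=0x8d R1=0x72 R2=0x77 R3=0x05 R4=0xf4  N=0 Z=0
after  8: R0=0x8d R1=0x72 R2=0x77 R3=0x05 R4=0x05  N=0 Z=0
after  9: R0=0x72 R1=0x72 R2=0x77 R3=0x05 R4=0x05  N=0 Z=0
after 10: R0=0x72 R1=0x72 R2=0x77 R3=0x00 R4=0x05  N=0 Z=1
after 11: R0=0x72 R1=0x72 R2=0x77 R3=0x77 R4=0x05  N=0 Z=0
after 12: R0=0x72 R1=0x72 R2=0x77 R3=0x77 R4=0x05  N=0 Z=0
-- IRQ taken; context saved, return-PC = 13 --
mismatch: R3: reported 0x75 vs actual 0x77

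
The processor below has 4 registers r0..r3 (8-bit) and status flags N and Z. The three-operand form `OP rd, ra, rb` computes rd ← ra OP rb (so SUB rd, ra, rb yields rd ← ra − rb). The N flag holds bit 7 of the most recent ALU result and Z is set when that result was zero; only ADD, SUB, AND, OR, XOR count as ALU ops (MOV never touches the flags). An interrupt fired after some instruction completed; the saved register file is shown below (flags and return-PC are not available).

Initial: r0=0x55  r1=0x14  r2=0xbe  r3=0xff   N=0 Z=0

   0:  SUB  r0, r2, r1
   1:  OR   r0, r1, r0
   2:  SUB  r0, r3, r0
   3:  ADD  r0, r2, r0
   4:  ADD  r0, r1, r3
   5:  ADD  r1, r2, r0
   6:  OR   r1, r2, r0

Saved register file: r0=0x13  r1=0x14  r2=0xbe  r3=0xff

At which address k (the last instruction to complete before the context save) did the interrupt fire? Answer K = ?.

after  0: r0=0xaa r1=0x14 r2=0xbe r3=0xff  N=1 Z=0
after  1: r0=0xbe r1=0x14 r2=0xbe r3=0xff  N=1 Z=0
after  2: r0=0x41 r1=0x14 r2=0xbe r3=0xff  N=0 Z=0
after  3: r0=0xff r1=0x14 r2=0xbe r3=0xff  N=1 Z=0
after  4: r0=0x13 r1=0x14 r2=0xbe r3=0xff  N=0 Z=0
-- IRQ taken; context saved, return-PC = 5 --

K = 4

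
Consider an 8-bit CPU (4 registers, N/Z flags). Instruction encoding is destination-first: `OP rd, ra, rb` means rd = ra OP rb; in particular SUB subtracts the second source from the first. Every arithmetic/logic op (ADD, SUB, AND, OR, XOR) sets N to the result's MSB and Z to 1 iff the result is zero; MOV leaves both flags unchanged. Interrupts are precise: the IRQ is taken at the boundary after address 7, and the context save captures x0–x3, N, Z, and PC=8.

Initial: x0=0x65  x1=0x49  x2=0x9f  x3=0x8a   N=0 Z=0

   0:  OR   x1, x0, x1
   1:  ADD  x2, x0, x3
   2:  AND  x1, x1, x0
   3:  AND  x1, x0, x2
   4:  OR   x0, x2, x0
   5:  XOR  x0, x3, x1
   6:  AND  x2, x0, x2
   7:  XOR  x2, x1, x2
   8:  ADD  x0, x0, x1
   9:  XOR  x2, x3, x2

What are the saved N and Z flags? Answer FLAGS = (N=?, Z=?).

FLAGS = (N=1, Z=0)

after  0: x0=0x65 x1=0x6d x2=0x9f x3=0x8a  N=0 Z=0
after  1: x0=0x65 x1=0x6d x2=0xef x3=0x8a  N=1 Z=0
after  2: x0=0x65 x1=0x65 x2=0xef x3=0x8a  N=0 Z=0
after  3: x0=0x65 x1=0x65 x2=0xef x3=0x8a  N=0 Z=0
after  4: x0=0xef x1=0x65 x2=0xef x3=0x8a  N=1 Z=0
after  5: x0=0xef x1=0x65 x2=0xef x3=0x8a  N=1 Z=0
after  6: x0=0xef x1=0x65 x2=0xef x3=0x8a  N=1 Z=0
after  7: x0=0xef x1=0x65 x2=0x8a x3=0x8a  N=1 Z=0
-- IRQ taken; context saved, return-PC = 8 --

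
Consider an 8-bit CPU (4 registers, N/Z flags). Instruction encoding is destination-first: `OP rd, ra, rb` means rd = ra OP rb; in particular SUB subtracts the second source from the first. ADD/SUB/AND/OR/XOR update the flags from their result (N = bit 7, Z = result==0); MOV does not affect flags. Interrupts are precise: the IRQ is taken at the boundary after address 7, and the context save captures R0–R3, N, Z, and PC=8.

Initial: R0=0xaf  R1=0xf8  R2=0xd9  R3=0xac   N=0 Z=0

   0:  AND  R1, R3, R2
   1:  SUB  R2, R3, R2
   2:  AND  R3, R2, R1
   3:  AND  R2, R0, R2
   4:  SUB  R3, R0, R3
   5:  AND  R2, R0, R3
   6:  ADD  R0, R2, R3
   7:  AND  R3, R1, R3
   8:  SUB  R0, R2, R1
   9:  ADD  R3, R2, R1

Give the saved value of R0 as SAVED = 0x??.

SAVED = 0x5e

after  0: R0=0xaf R1=0x88 R2=0xd9 R3=0xac  N=1 Z=0
after  1: R0=0xaf R1=0x88 R2=0xd3 R3=0xac  N=1 Z=0
after  2: R0=0xaf R1=0x88 R2=0xd3 R3=0x80  N=1 Z=0
after  3: R0=0xaf R1=0x88 R2=0x83 R3=0x80  N=1 Z=0
after  4: R0=0xaf R1=0x88 R2=0x83 R3=0x2f  N=0 Z=0
after  5: R0=0xaf R1=0x88 R2=0x2f R3=0x2f  N=0 Z=0
after  6: R0=0x5e R1=0x88 R2=0x2f R3=0x2f  N=0 Z=0
after  7: R0=0x5e R1=0x88 R2=0x2f R3=0x08  N=0 Z=0
-- IRQ taken; context saved, return-PC = 8 --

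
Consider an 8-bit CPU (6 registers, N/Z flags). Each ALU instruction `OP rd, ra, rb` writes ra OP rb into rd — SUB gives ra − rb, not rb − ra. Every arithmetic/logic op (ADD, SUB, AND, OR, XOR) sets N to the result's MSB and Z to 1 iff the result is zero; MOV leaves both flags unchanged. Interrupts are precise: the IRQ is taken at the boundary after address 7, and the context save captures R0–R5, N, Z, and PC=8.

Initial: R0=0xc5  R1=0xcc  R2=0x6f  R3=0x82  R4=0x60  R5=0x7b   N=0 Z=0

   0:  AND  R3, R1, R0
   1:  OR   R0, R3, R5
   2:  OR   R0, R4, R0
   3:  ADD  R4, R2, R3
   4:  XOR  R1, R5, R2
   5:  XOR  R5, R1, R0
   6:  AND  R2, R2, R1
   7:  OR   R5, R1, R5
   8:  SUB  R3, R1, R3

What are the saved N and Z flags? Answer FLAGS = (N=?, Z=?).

after  0: R0=0xc5 R1=0xcc R2=0x6f R3=0xc4 R4=0x60 R5=0x7b  N=1 Z=0
after  1: R0=0xff R1=0xcc R2=0x6f R3=0xc4 R4=0x60 R5=0x7b  N=1 Z=0
after  2: R0=0xff R1=0xcc R2=0x6f R3=0xc4 R4=0x60 R5=0x7b  N=1 Z=0
after  3: R0=0xff R1=0xcc R2=0x6f R3=0xc4 R4=0x33 R5=0x7b  N=0 Z=0
after  4: R0=0xff R1=0x14 R2=0x6f R3=0xc4 R4=0x33 R5=0x7b  N=0 Z=0
after  5: R0=0xff R1=0x14 R2=0x6f R3=0xc4 R4=0x33 R5=0xeb  N=1 Z=0
after  6: R0=0xff R1=0x14 R2=0x04 R3=0xc4 R4=0x33 R5=0xeb  N=0 Z=0
after  7: R0=0xff R1=0x14 R2=0x04 R3=0xc4 R4=0x33 R5=0xff  N=1 Z=0
-- IRQ taken; context saved, return-PC = 8 --

FLAGS = (N=1, Z=0)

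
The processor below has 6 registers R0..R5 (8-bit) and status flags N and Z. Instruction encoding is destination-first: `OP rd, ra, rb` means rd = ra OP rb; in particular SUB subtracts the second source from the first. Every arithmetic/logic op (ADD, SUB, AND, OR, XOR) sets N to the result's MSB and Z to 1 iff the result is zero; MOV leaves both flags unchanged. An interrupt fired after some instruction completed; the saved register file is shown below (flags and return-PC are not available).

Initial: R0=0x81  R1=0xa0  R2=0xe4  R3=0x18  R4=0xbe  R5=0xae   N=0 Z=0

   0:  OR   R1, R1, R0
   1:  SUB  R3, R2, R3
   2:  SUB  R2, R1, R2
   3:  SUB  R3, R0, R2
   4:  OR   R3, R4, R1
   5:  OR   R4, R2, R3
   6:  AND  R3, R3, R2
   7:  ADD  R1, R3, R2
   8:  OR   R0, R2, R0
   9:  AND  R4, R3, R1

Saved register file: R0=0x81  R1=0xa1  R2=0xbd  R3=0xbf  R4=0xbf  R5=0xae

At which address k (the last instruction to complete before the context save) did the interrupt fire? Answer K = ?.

K = 5

after  0: R0=0x81 R1=0xa1 R2=0xe4 R3=0x18 R4=0xbe R5=0xae  N=1 Z=0
after  1: R0=0x81 R1=0xa1 R2=0xe4 R3=0xcc R4=0xbe R5=0xae  N=1 Z=0
after  2: R0=0x81 R1=0xa1 R2=0xbd R3=0xcc R4=0xbe R5=0xae  N=1 Z=0
after  3: R0=0x81 R1=0xa1 R2=0xbd R3=0xc4 R4=0xbe R5=0xae  N=1 Z=0
after  4: R0=0x81 R1=0xa1 R2=0xbd R3=0xbf R4=0xbe R5=0xae  N=1 Z=0
after  5: R0=0x81 R1=0xa1 R2=0xbd R3=0xbf R4=0xbf R5=0xae  N=1 Z=0
-- IRQ taken; context saved, return-PC = 6 --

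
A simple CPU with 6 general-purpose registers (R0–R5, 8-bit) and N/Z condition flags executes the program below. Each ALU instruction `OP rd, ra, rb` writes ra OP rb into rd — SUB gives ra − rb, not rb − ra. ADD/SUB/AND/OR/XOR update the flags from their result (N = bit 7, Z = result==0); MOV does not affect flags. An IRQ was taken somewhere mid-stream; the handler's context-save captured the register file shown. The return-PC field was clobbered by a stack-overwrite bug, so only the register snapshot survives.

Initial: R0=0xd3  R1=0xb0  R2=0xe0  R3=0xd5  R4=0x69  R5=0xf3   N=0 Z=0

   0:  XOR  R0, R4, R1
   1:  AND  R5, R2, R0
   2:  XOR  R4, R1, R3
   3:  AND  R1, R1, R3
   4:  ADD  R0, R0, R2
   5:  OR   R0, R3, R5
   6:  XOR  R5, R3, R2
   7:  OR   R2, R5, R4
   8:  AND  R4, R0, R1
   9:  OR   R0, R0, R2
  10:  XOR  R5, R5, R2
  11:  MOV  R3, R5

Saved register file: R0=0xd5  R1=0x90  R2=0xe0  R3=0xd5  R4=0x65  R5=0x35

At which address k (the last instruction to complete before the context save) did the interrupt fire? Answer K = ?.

K = 6

after  0: R0=0xd9 R1=0xb0 R2=0xe0 R3=0xd5 R4=0x69 R5=0xf3  N=1 Z=0
after  1: R0=0xd9 R1=0xb0 R2=0xe0 R3=0xd5 R4=0x69 R5=0xc0  N=1 Z=0
after  2: R0=0xd9 R1=0xb0 R2=0xe0 R3=0xd5 R4=0x65 R5=0xc0  N=0 Z=0
after  3: R0=0xd9 R1=0x90 R2=0xe0 R3=0xd5 R4=0x65 R5=0xc0  N=1 Z=0
after  4: R0=0xb9 R1=0x90 R2=0xe0 R3=0xd5 R4=0x65 R5=0xc0  N=1 Z=0
after  5: R0=0xd5 R1=0x90 R2=0xe0 R3=0xd5 R4=0x65 R5=0xc0  N=1 Z=0
after  6: R0=0xd5 R1=0x90 R2=0xe0 R3=0xd5 R4=0x65 R5=0x35  N=0 Z=0
-- IRQ taken; context saved, return-PC = 7 --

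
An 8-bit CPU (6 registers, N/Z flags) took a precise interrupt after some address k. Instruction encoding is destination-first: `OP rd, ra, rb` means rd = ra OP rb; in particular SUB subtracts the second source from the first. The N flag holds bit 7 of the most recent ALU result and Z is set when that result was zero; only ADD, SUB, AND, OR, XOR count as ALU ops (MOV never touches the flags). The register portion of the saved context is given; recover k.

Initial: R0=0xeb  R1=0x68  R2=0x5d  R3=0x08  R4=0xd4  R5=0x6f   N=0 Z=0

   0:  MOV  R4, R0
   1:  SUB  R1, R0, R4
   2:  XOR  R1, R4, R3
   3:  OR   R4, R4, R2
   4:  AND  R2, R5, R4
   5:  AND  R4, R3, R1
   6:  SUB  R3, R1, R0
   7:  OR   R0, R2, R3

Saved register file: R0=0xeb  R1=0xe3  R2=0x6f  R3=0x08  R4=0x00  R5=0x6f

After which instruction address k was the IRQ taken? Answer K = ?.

K = 5

after  0: R0=0xeb R1=0x68 R2=0x5d R3=0x08 R4=0xeb R5=0x6f  N=0 Z=0
after  1: R0=0xeb R1=0x00 R2=0x5d R3=0x08 R4=0xeb R5=0x6f  N=0 Z=1
after  2: R0=0xeb R1=0xe3 R2=0x5d R3=0x08 R4=0xeb R5=0x6f  N=1 Z=0
after  3: R0=0xeb R1=0xe3 R2=0x5d R3=0x08 R4=0xff R5=0x6f  N=1 Z=0
after  4: R0=0xeb R1=0xe3 R2=0x6f R3=0x08 R4=0xff R5=0x6f  N=0 Z=0
after  5: R0=0xeb R1=0xe3 R2=0x6f R3=0x08 R4=0x00 R5=0x6f  N=0 Z=1
-- IRQ taken; context saved, return-PC = 6 --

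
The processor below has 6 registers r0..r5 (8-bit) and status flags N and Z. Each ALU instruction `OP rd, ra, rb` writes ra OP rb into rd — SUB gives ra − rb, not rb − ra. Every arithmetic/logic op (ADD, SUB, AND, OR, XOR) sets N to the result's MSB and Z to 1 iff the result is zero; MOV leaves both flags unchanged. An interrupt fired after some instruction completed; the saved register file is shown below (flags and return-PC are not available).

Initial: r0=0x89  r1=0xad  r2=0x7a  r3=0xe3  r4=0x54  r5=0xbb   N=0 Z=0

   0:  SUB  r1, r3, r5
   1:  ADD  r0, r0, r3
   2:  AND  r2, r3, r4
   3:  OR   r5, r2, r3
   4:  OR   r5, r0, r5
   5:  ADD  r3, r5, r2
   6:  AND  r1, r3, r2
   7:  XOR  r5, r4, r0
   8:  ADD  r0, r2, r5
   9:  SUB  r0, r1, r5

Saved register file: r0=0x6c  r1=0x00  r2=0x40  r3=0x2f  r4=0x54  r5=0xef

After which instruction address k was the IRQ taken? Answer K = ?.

after  0: r0=0x89 r1=0x28 r2=0x7a r3=0xe3 r4=0x54 r5=0xbb  N=0 Z=0
after  1: r0=0x6c r1=0x28 r2=0x7a r3=0xe3 r4=0x54 r5=0xbb  N=0 Z=0
after  2: r0=0x6c r1=0x28 r2=0x40 r3=0xe3 r4=0x54 r5=0xbb  N=0 Z=0
after  3: r0=0x6c r1=0x28 r2=0x40 r3=0xe3 r4=0x54 r5=0xe3  N=1 Z=0
after  4: r0=0x6c r1=0x28 r2=0x40 r3=0xe3 r4=0x54 r5=0xef  N=1 Z=0
after  5: r0=0x6c r1=0x28 r2=0x40 r3=0x2f r4=0x54 r5=0xef  N=0 Z=0
after  6: r0=0x6c r1=0x00 r2=0x40 r3=0x2f r4=0x54 r5=0xef  N=0 Z=1
-- IRQ taken; context saved, return-PC = 7 --

K = 6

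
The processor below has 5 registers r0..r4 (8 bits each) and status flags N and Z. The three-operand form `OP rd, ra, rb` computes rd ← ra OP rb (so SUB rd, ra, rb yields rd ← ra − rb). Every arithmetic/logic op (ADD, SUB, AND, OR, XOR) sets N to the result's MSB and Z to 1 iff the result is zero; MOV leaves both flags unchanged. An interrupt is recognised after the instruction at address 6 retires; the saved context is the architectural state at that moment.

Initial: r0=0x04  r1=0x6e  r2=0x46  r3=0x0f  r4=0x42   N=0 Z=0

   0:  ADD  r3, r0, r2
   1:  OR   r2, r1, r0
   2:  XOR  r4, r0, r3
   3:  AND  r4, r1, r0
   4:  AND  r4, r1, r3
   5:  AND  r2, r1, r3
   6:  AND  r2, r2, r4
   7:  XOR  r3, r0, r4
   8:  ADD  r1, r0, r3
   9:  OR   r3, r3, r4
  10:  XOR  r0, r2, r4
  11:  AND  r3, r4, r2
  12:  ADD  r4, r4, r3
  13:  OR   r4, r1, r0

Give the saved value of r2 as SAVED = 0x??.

after  0: r0=0x04 r1=0x6e r2=0x46 r3=0x4a r4=0x42  N=0 Z=0
after  1: r0=0x04 r1=0x6e r2=0x6e r3=0x4a r4=0x42  N=0 Z=0
after  2: r0=0x04 r1=0x6e r2=0x6e r3=0x4a r4=0x4e  N=0 Z=0
after  3: r0=0x04 r1=0x6e r2=0x6e r3=0x4a r4=0x04  N=0 Z=0
after  4: r0=0x04 r1=0x6e r2=0x6e r3=0x4a r4=0x4a  N=0 Z=0
after  5: r0=0x04 r1=0x6e r2=0x4a r3=0x4a r4=0x4a  N=0 Z=0
after  6: r0=0x04 r1=0x6e r2=0x4a r3=0x4a r4=0x4a  N=0 Z=0
-- IRQ taken; context saved, return-PC = 7 --

SAVED = 0x4a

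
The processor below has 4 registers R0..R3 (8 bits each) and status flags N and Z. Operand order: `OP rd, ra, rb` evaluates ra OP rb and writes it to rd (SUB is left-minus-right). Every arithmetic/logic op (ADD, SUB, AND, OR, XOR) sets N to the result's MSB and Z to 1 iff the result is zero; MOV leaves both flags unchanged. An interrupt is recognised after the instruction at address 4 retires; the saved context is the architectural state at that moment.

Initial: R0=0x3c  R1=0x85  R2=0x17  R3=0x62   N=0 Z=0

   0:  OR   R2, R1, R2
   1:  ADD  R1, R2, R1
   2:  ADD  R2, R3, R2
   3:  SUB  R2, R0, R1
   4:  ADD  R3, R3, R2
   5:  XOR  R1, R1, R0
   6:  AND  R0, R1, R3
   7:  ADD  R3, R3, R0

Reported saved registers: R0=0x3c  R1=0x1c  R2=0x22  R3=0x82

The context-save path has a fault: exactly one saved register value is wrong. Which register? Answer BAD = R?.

BAD = R2

after  0: R0=0x3c R1=0x85 R2=0x97 R3=0x62  N=1 Z=0
after  1: R0=0x3c R1=0x1c R2=0x97 R3=0x62  N=0 Z=0
after  2: R0=0x3c R1=0x1c R2=0xf9 R3=0x62  N=1 Z=0
after  3: R0=0x3c R1=0x1c R2=0x20 R3=0x62  N=0 Z=0
after  4: R0=0x3c R1=0x1c R2=0x20 R3=0x82  N=1 Z=0
-- IRQ taken; context saved, return-PC = 5 --
mismatch: R2: reported 0x22 vs actual 0x20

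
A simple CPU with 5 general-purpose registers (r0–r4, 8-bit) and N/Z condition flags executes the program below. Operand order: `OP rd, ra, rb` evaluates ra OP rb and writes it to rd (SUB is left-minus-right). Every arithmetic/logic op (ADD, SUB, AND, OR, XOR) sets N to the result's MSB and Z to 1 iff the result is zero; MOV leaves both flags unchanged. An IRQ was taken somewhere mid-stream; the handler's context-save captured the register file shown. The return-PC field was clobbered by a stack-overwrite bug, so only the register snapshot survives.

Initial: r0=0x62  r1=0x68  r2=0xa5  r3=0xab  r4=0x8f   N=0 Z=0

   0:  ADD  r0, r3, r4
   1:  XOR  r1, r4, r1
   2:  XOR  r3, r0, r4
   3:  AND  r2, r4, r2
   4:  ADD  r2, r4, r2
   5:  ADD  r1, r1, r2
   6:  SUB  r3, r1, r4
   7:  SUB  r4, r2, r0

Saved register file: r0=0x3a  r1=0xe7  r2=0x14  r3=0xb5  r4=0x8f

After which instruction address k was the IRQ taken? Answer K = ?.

after  0: r0=0x3a r1=0x68 r2=0xa5 r3=0xab r4=0x8f  N=0 Z=0
after  1: r0=0x3a r1=0xe7 r2=0xa5 r3=0xab r4=0x8f  N=1 Z=0
after  2: r0=0x3a r1=0xe7 r2=0xa5 r3=0xb5 r4=0x8f  N=1 Z=0
after  3: r0=0x3a r1=0xe7 r2=0x85 r3=0xb5 r4=0x8f  N=1 Z=0
after  4: r0=0x3a r1=0xe7 r2=0x14 r3=0xb5 r4=0x8f  N=0 Z=0
-- IRQ taken; context saved, return-PC = 5 --

K = 4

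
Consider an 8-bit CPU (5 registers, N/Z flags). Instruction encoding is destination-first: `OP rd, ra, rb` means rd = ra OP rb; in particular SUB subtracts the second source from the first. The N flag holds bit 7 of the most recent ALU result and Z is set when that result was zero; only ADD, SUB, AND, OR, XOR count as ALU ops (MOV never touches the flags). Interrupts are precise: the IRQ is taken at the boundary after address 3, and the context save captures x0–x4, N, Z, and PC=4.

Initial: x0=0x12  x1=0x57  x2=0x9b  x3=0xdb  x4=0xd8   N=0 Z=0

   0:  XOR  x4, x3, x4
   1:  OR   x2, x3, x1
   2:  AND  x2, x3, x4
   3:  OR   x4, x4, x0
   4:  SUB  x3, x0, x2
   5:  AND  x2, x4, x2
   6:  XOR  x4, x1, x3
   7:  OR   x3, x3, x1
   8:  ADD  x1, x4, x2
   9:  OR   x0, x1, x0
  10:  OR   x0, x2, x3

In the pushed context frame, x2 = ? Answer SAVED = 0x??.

SAVED = 0x03

after  0: x0=0x12 x1=0x57 x2=0x9b x3=0xdb x4=0x03  N=0 Z=0
after  1: x0=0x12 x1=0x57 x2=0xdf x3=0xdb x4=0x03  N=1 Z=0
after  2: x0=0x12 x1=0x57 x2=0x03 x3=0xdb x4=0x03  N=0 Z=0
after  3: x0=0x12 x1=0x57 x2=0x03 x3=0xdb x4=0x13  N=0 Z=0
-- IRQ taken; context saved, return-PC = 4 --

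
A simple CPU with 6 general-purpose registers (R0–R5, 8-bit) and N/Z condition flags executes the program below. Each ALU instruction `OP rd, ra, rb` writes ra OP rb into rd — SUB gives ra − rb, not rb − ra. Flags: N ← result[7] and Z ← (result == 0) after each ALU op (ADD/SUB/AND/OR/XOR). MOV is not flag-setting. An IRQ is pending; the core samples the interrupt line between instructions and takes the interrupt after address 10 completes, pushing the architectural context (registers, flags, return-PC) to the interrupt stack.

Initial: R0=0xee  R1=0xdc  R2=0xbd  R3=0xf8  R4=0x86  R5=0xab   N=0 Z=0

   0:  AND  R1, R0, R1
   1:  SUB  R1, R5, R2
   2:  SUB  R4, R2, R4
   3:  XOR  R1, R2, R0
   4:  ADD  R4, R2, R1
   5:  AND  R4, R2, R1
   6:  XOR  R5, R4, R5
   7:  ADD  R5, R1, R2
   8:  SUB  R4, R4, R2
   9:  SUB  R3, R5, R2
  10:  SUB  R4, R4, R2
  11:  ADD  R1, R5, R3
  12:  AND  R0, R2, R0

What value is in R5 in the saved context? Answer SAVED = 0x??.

after  0: R0=0xee R1=0xcc R2=0xbd R3=0xf8 R4=0x86 R5=0xab  N=1 Z=0
after  1: R0=0xee R1=0xee R2=0xbd R3=0xf8 R4=0x86 R5=0xab  N=1 Z=0
after  2: R0=0xee R1=0xee R2=0xbd R3=0xf8 R4=0x37 R5=0xab  N=0 Z=0
after  3: R0=0xee R1=0x53 R2=0xbd R3=0xf8 R4=0x37 R5=0xab  N=0 Z=0
after  4: R0=0xee R1=0x53 R2=0xbd R3=0xf8 R4=0x10 R5=0xab  N=0 Z=0
after  5: R0=0xee R1=0x53 R2=0xbd R3=0xf8 R4=0x11 R5=0xab  N=0 Z=0
after  6: R0=0xee R1=0x53 R2=0xbd R3=0xf8 R4=0x11 R5=0xba  N=1 Z=0
after  7: R0=0xee R1=0x53 R2=0xbd R3=0xf8 R4=0x11 R5=0x10  N=0 Z=0
after  8: R0=0xee R1=0x53 R2=0xbd R3=0xf8 R4=0x54 R5=0x10  N=0 Z=0
after  9: R0=0xee R1=0x53 R2=0xbd R3=0x53 R4=0x54 R5=0x10  N=0 Z=0
after 10: R0=0xee R1=0x53 R2=0xbd R3=0x53 R4=0x97 R5=0x10  N=1 Z=0
-- IRQ taken; context saved, return-PC = 11 --

SAVED = 0x10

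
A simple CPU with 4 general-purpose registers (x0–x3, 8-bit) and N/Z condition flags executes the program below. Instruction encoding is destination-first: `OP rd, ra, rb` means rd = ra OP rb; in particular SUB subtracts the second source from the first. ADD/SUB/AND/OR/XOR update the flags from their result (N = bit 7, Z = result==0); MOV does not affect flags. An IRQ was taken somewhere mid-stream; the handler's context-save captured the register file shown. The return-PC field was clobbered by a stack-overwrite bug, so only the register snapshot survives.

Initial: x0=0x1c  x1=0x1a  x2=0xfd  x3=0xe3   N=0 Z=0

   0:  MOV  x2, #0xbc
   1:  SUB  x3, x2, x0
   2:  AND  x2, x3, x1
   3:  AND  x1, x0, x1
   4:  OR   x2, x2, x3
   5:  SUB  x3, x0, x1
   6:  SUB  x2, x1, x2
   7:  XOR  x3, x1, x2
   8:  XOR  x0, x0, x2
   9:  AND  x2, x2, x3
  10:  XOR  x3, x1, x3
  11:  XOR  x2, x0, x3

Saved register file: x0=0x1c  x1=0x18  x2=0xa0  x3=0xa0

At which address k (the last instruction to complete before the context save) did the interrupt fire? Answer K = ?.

after  0: x0=0x1c x1=0x1a x2=0xbc x3=0xe3  N=0 Z=0
after  1: x0=0x1c x1=0x1a x2=0xbc x3=0xa0  N=1 Z=0
after  2: x0=0x1c x1=0x1a x2=0x00 x3=0xa0  N=0 Z=1
after  3: x0=0x1c x1=0x18 x2=0x00 x3=0xa0  N=0 Z=0
after  4: x0=0x1c x1=0x18 x2=0xa0 x3=0xa0  N=1 Z=0
-- IRQ taken; context saved, return-PC = 5 --

K = 4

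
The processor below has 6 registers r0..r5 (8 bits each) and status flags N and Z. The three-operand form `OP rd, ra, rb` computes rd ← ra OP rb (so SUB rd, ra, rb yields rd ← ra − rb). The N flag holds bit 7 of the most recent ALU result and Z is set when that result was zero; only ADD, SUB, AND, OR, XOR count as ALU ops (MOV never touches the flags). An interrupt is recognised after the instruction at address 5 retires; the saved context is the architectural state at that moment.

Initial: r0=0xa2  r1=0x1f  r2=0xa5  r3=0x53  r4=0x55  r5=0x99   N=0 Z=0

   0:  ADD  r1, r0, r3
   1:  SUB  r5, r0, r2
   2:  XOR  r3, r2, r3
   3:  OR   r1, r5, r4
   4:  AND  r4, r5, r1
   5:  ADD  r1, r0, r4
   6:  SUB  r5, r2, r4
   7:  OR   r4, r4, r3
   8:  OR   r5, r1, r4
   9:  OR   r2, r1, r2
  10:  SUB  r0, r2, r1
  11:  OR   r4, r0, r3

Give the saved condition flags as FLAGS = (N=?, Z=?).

after  0: r0=0xa2 r1=0xf5 r2=0xa5 r3=0x53 r4=0x55 r5=0x99  N=1 Z=0
after  1: r0=0xa2 r1=0xf5 r2=0xa5 r3=0x53 r4=0x55 r5=0xfd  N=1 Z=0
after  2: r0=0xa2 r1=0xf5 r2=0xa5 r3=0xf6 r4=0x55 r5=0xfd  N=1 Z=0
after  3: r0=0xa2 r1=0xfd r2=0xa5 r3=0xf6 r4=0x55 r5=0xfd  N=1 Z=0
after  4: r0=0xa2 r1=0xfd r2=0xa5 r3=0xf6 r4=0xfd r5=0xfd  N=1 Z=0
after  5: r0=0xa2 r1=0x9f r2=0xa5 r3=0xf6 r4=0xfd r5=0xfd  N=1 Z=0
-- IRQ taken; context saved, return-PC = 6 --

FLAGS = (N=1, Z=0)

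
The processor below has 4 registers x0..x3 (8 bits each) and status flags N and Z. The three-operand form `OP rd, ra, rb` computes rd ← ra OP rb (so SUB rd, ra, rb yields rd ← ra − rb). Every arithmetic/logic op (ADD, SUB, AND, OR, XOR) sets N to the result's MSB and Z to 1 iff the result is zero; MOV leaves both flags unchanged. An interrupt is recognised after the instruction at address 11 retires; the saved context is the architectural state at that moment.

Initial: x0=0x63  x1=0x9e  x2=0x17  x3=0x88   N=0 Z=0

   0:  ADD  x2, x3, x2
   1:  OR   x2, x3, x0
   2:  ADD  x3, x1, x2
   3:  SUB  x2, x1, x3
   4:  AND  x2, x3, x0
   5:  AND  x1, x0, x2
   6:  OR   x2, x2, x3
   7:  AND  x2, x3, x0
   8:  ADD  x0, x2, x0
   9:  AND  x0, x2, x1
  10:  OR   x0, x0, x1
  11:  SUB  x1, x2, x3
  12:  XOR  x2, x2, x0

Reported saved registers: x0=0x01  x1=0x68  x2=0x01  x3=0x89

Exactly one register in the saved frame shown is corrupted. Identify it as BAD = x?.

after  0: x0=0x63 x1=0x9e x2=0x9f x3=0x88  N=1 Z=0
after  1: x0=0x63 x1=0x9e x2=0xeb x3=0x88  N=1 Z=0
after  2: x0=0x63 x1=0x9e x2=0xeb x3=0x89  N=1 Z=0
after  3: x0=0x63 x1=0x9e x2=0x15 x3=0x89  N=0 Z=0
after  4: x0=0x63 x1=0x9e x2=0x01 x3=0x89  N=0 Z=0
after  5: x0=0x63 x1=0x01 x2=0x01 x3=0x89  N=0 Z=0
after  6: x0=0x63 x1=0x01 x2=0x89 x3=0x89  N=1 Z=0
after  7: x0=0x63 x1=0x01 x2=0x01 x3=0x89  N=0 Z=0
after  8: x0=0x64 x1=0x01 x2=0x01 x3=0x89  N=0 Z=0
after  9: x0=0x01 x1=0x01 x2=0x01 x3=0x89  N=0 Z=0
after 10: x0=0x01 x1=0x01 x2=0x01 x3=0x89  N=0 Z=0
after 11: x0=0x01 x1=0x78 x2=0x01 x3=0x89  N=0 Z=0
-- IRQ taken; context saved, return-PC = 12 --
mismatch: x1: reported 0x68 vs actual 0x78

BAD = x1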